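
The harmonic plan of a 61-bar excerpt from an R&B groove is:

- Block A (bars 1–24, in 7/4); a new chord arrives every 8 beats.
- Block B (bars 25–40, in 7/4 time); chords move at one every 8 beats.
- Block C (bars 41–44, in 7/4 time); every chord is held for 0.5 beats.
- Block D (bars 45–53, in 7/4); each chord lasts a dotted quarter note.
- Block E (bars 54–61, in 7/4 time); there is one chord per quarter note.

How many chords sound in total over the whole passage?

189 chords

A: 24·7 = 168 beats, 168/8 = 21 chords.
B: 16·7 = 112 beats, 112/8 = 14 chords.
C: 4·7 = 28 beats, 28/0.5 = 56 chords.
D: 9·7 = 63 beats, 63/1.5 = 42 chords.
E: 8·7 = 56 beats, 56/1 = 56 chords.
Total: 21 + 14 + 56 + 42 + 56 = 189.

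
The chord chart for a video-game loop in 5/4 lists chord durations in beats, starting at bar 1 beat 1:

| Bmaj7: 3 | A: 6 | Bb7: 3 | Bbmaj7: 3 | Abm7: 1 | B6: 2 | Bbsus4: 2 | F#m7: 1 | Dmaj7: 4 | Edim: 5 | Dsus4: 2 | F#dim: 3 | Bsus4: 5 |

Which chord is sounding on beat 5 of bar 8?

Beat 5 of bar 8 is beat (8−1)×5 + 5 = 40 overall.
Running totals: Bmaj7 ends at 3, A ends at 9, Bb7 ends at 12, Bbmaj7 ends at 15, Abm7 ends at 16, B6 ends at 18, Bbsus4 ends at 20, F#m7 ends at 21, Dmaj7 ends at 25, Edim ends at 30, Dsus4 ends at 32, F#dim ends at 35, Bsus4 ends at 40.
Beat 40 falls within Bsus4.

Bsus4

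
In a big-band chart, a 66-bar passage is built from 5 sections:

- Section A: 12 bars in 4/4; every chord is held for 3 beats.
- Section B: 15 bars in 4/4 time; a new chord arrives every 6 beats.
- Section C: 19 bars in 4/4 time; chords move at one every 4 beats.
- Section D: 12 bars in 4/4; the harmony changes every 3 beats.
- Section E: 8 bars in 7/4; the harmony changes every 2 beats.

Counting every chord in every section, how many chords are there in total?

A: 12 bars × 4 beats = 48 beats; 3 beats/chord → 16 chords.
B: 15 bars × 4 beats = 60 beats; 6 beats/chord → 10 chords.
C: 19 bars × 4 beats = 76 beats; 4 beats/chord → 19 chords.
D: 12 bars × 4 beats = 48 beats; 3 beats/chord → 16 chords.
E: 8 bars × 7 beats = 56 beats; 2 beats/chord → 28 chords.
Total: 16 + 10 + 19 + 16 + 28 = 89.

89 chords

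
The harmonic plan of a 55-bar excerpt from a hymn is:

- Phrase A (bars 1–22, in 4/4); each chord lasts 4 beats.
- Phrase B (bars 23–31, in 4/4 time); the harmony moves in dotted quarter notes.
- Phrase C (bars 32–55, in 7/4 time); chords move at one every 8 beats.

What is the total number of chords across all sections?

67 chords

A has 88 beats and chords last 4 each, so 22 chords.
B has 36 beats and chords last 1.5 each, so 24 chords.
C has 168 beats and chords last 8 each, so 21 chords.
Total: 22 + 24 + 21 = 67.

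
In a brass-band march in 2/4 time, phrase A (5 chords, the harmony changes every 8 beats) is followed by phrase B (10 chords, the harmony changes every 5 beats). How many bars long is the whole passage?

45 bars

A: 5 × 8 = 40 beats = 20 bars.
B: 10 × 5 = 50 beats = 25 bars.
Total: 20 + 25 = 45 bars.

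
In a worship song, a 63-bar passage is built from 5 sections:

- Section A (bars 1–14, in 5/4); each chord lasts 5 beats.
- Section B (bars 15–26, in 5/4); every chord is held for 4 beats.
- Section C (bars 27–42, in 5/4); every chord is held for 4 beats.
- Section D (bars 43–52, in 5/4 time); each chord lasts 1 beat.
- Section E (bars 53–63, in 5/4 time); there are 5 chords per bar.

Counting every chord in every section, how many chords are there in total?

154 chords

A: 14·5 = 70 beats, 70/5 = 14 chords.
B: 12·5 = 60 beats, 60/4 = 15 chords.
C: 16·5 = 80 beats, 80/4 = 20 chords.
D: 10·5 = 50 beats, 50/1 = 50 chords.
E: 11·5 = 55 beats, 55/1 = 55 chords.
Total: 14 + 15 + 20 + 50 + 55 = 154.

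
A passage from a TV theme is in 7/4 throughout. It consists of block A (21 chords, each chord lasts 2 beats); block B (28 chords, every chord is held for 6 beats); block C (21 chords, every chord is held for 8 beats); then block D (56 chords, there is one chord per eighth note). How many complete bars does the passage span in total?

58 bars

A: 21 × 2 = 42 beats = 6 bars.
B: 28 × 6 = 168 beats = 24 bars.
C: 21 × 8 = 168 beats = 24 bars.
D: 56 × 0.5 = 28 beats = 4 bars.
Total: 6 + 24 + 24 + 4 = 58 bars.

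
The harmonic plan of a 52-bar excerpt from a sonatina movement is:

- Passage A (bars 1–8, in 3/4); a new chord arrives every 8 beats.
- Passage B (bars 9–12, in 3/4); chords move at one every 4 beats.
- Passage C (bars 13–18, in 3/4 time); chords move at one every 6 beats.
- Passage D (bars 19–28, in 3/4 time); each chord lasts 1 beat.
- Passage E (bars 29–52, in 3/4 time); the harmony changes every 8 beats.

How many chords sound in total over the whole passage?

A: 8 bars × 3 beats = 24 beats; 8 beats/chord → 3 chords.
B: 4 bars × 3 beats = 12 beats; 4 beats/chord → 3 chords.
C: 6 bars × 3 beats = 18 beats; 6 beats/chord → 3 chords.
D: 10 bars × 3 beats = 30 beats; 1 beat/chord → 30 chords.
E: 24 bars × 3 beats = 72 beats; 8 beats/chord → 9 chords.
Total: 3 + 3 + 3 + 30 + 9 = 48.

48 chords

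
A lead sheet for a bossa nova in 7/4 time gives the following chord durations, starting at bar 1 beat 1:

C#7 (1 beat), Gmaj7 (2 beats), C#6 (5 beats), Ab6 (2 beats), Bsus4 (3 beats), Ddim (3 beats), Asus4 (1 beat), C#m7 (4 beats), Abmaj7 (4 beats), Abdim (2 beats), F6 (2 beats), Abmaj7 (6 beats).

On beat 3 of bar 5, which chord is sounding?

Beat 3 of bar 5 is beat (5−1)×7 + 3 = 31 overall.
Running totals: C#7 ends at 1, Gmaj7 ends at 3, C#6 ends at 8, Ab6 ends at 10, Bsus4 ends at 13, Ddim ends at 16, Asus4 ends at 17, C#m7 ends at 21, Abmaj7 ends at 25, Abdim ends at 27, F6 ends at 29, Abmaj7 ends at 35.
Beat 31 falls within Abmaj7.

Abmaj7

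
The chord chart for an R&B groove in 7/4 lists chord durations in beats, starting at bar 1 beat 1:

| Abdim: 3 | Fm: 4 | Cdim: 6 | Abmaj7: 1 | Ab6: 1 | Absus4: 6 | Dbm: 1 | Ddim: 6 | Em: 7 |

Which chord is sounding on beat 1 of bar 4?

Dbm

Beat 1 of bar 4 is beat (4−1)×7 + 1 = 22 overall.
Running totals: Abdim ends at 3, Fm ends at 7, Cdim ends at 13, Abmaj7 ends at 14, Ab6 ends at 15, Absus4 ends at 21, Dbm ends at 22.
Beat 22 falls within Dbm.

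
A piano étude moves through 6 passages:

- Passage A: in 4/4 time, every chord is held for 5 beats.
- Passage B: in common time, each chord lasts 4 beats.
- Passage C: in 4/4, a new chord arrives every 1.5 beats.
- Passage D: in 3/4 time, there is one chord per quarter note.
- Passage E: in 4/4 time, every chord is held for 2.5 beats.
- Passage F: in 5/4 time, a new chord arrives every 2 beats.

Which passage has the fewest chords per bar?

Passage A

A: 4/5 = 0.8 chords/bar.
B: 4/4 = 1 chord/bar.
C: 4/1.5 = 8/3 chords/bar.
D: 3/1 = 3 chords/bar.
E: 4/2.5 = 1.6 chords/bar.
F: 5/2 = 2.5 chords/bar.
Slowest is A at 0.8 chords/bar.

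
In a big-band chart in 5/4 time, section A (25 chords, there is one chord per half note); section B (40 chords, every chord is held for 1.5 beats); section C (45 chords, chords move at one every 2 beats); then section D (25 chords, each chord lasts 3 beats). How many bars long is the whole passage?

55 bars

A: 25 × 2 = 50 beats = 10 bars.
B: 40 × 1.5 = 60 beats = 12 bars.
C: 45 × 2 = 90 beats = 18 bars.
D: 25 × 3 = 75 beats = 15 bars.
Total: 10 + 12 + 18 + 15 = 55 bars.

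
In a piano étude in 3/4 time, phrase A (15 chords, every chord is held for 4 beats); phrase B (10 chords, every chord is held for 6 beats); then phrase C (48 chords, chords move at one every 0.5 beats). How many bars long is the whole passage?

A: 15 × 4 = 60 beats = 20 bars.
B: 10 × 6 = 60 beats = 20 bars.
C: 48 × 0.5 = 24 beats = 8 bars.
Total: 20 + 20 + 8 = 48 bars.

48 bars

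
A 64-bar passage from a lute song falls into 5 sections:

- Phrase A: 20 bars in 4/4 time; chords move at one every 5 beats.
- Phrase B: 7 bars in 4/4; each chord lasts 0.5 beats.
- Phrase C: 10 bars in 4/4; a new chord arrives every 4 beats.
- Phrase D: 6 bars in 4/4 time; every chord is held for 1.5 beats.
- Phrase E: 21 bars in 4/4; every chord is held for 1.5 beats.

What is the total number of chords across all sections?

A: 20·4 = 80 beats, 80/5 = 16 chords.
B: 7·4 = 28 beats, 28/0.5 = 56 chords.
C: 10·4 = 40 beats, 40/4 = 10 chords.
D: 6·4 = 24 beats, 24/1.5 = 16 chords.
E: 21·4 = 84 beats, 84/1.5 = 56 chords.
Total: 16 + 56 + 10 + 16 + 56 = 154.

154 chords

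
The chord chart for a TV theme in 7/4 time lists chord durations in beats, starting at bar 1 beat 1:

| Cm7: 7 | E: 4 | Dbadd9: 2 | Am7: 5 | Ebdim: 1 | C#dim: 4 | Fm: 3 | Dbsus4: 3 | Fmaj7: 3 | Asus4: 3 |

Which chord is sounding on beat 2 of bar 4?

C#dim

Beat 2 of bar 4 is beat (4−1)×7 + 2 = 23 overall.
Running totals: Cm7 ends at 7, E ends at 11, Dbadd9 ends at 13, Am7 ends at 18, Ebdim ends at 19, C#dim ends at 23.
Beat 23 falls within C#dim.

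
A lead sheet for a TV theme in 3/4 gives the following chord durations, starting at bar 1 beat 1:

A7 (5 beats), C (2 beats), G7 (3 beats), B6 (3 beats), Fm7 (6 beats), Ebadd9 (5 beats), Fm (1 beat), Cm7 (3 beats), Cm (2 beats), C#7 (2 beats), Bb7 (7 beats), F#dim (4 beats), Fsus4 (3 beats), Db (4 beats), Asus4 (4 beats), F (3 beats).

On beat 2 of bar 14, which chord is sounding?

Beat 2 of bar 14 is beat (14−1)×3 + 2 = 41 overall.
Running totals: A7 ends at 5, C ends at 7, G7 ends at 10, B6 ends at 13, Fm7 ends at 19, Ebadd9 ends at 24, Fm ends at 25, Cm7 ends at 28, Cm ends at 30, C#7 ends at 32, Bb7 ends at 39, F#dim ends at 43.
Beat 41 falls within F#dim.

F#dim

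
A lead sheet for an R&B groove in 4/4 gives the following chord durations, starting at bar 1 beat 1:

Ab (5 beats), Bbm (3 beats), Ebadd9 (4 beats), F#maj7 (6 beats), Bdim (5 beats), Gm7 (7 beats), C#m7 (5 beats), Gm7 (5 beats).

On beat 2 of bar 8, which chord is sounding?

Beat 2 of bar 8 is beat (8−1)×4 + 2 = 30 overall.
Running totals: Ab ends at 5, Bbm ends at 8, Ebadd9 ends at 12, F#maj7 ends at 18, Bdim ends at 23, Gm7 ends at 30.
Beat 30 falls within Gm7.

Gm7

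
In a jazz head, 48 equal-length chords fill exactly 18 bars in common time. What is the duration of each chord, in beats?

18 bars × 4 beats/bar = 72 beats total.
72 beats ÷ 48 chords = 1.5 beats per chord.
(That is a dotted quarter note.)

1.5 beats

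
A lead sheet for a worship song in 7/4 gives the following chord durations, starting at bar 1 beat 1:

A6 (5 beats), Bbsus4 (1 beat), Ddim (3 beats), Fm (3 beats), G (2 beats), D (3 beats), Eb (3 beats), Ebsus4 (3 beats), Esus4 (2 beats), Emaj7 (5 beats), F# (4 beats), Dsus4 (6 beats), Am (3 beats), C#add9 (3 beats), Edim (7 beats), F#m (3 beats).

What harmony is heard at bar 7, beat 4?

Beat 4 of bar 7 is beat (7−1)×7 + 4 = 46 overall.
Running totals: A6 ends at 5, Bbsus4 ends at 6, Ddim ends at 9, Fm ends at 12, G ends at 14, D ends at 17, Eb ends at 20, Ebsus4 ends at 23, Esus4 ends at 25, Emaj7 ends at 30, F# ends at 34, Dsus4 ends at 40, Am ends at 43, C#add9 ends at 46.
Beat 46 falls within C#add9.

C#add9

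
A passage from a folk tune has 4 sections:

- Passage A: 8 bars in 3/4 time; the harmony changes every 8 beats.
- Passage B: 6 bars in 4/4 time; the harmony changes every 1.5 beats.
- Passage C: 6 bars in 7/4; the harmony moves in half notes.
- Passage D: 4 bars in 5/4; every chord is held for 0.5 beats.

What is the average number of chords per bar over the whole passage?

A: 8 × 3 = 24 beats ÷ 8 = 3 chords.
B: 6 × 4 = 24 beats ÷ 1.5 = 16 chords.
C: 6 × 7 = 42 beats ÷ 2 = 21 chords.
D: 4 × 5 = 20 beats ÷ 0.5 = 40 chords.
Overall: 80 chords over 24 bars → 80/24 = 10/3 chords per bar.

10/3 chords per bar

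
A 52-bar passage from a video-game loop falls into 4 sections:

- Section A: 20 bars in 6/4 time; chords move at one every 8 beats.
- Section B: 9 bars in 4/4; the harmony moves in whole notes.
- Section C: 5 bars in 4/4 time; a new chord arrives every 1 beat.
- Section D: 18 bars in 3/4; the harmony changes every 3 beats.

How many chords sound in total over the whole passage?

62 chords

A has 120 beats and chords last 8 each, so 15 chords.
B has 36 beats and chords last 4 each, so 9 chords.
C has 20 beats and chords last 1 each, so 20 chords.
D has 54 beats and chords last 3 each, so 18 chords.
Total: 15 + 9 + 20 + 18 = 62.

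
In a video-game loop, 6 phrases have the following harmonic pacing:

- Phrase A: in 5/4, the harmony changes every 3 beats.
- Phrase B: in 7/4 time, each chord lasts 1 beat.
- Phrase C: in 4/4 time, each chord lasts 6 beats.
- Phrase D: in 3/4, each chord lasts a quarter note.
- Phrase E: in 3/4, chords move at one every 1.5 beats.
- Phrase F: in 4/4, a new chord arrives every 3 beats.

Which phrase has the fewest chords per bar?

A: 5/3 = 5/3 chords/bar.
B: 7/1 = 7 chords/bar.
C: 4/6 = 2/3 chords/bar.
D: 3/1 = 3 chords/bar.
E: 3/1.5 = 2 chords/bar.
F: 4/3 = 4/3 chords/bar.
Slowest is C at 2/3 chords/bar.

Phrase C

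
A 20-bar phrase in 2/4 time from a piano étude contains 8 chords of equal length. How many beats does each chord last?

5 beats

20 bars × 2 beats/bar = 40 beats total.
40 beats ÷ 8 chords = 5 beats per chord.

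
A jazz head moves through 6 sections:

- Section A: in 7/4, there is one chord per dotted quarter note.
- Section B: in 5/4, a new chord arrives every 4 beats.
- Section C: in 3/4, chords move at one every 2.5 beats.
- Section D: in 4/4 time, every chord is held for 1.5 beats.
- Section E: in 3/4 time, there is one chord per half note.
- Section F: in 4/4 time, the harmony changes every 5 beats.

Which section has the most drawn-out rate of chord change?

Section F

A: 7 beats/bar ÷ 1.5 beats/chord = 14/3 chords/bar.
B: 5 beats/bar ÷ 4 beats/chord = 1.25 chords/bar.
C: 3 beats/bar ÷ 2.5 beats/chord = 1.2 chords/bar.
D: 4 beats/bar ÷ 1.5 beats/chord = 8/3 chords/bar.
E: 3 beats/bar ÷ 2 beats/chord = 1.5 chords/bar.
F: 4 beats/bar ÷ 5 beats/chord = 0.8 chords/bar.
Slowest is F at 0.8 chords/bar.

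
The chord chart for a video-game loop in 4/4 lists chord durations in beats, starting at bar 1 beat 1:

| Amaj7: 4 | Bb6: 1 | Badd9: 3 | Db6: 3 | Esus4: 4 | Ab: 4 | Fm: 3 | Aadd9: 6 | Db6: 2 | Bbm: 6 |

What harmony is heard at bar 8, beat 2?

Db6

Beat 2 of bar 8 is beat (8−1)×4 + 2 = 30 overall.
Running totals: Amaj7 ends at 4, Bb6 ends at 5, Badd9 ends at 8, Db6 ends at 11, Esus4 ends at 15, Ab ends at 19, Fm ends at 22, Aadd9 ends at 28, Db6 ends at 30.
Beat 30 falls within Db6.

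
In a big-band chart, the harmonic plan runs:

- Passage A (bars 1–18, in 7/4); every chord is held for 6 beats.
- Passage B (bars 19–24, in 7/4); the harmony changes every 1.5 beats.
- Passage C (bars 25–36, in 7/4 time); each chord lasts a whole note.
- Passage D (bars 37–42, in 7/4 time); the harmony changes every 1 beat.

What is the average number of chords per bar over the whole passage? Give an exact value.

8/3 chords per bar

A: 18 × 7 = 126 beats ÷ 6 = 21 chords.
B: 6 × 7 = 42 beats ÷ 1.5 = 28 chords.
C: 12 × 7 = 84 beats ÷ 4 = 21 chords.
D: 6 × 7 = 42 beats ÷ 1 = 42 chords.
Overall: 112 chords over 42 bars → 112/42 = 8/3 chords per bar.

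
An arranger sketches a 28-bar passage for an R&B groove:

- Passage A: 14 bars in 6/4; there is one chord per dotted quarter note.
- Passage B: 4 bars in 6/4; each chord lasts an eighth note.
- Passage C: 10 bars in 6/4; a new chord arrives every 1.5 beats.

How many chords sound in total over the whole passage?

A: 14·6 = 84 beats, 84/1.5 = 56 chords.
B: 4·6 = 24 beats, 24/0.5 = 48 chords.
C: 10·6 = 60 beats, 60/1.5 = 40 chords.
Total: 56 + 48 + 40 = 144.

144 chords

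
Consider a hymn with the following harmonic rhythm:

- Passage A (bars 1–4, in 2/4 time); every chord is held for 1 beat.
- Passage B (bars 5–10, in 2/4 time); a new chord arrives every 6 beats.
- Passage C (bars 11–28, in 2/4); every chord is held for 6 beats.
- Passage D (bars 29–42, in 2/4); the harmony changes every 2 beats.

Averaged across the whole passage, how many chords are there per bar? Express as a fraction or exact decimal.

5/7 chords per bar

A: 4 bars of 2 beats is 8 beats; at 1 beat each that's 8 chords.
B: 6 bars of 2 beats is 12 beats; at 6 beats each that's 2 chords.
C: 18 bars of 2 beats is 36 beats; at 6 beats each that's 6 chords.
D: 14 bars of 2 beats is 28 beats; at 2 beats each that's 14 chords.
Overall: 30 chords over 42 bars → 30/42 = 5/7 chords per bar.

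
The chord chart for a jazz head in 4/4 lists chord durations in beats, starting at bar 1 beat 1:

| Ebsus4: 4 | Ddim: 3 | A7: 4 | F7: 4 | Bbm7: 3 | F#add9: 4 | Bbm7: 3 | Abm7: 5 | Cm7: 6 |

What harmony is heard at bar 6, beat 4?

Bbm7

Beat 4 of bar 6 is beat (6−1)×4 + 4 = 24 overall.
Running totals: Ebsus4 ends at 4, Ddim ends at 7, A7 ends at 11, F7 ends at 15, Bbm7 ends at 18, F#add9 ends at 22, Bbm7 ends at 25.
Beat 24 falls within Bbm7.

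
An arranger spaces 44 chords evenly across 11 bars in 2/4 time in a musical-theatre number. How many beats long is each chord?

0.5 beats

11 bars × 2 beats/bar = 22 beats total.
22 beats ÷ 44 chords = 0.5 beats per chord.
(That is an eighth note.)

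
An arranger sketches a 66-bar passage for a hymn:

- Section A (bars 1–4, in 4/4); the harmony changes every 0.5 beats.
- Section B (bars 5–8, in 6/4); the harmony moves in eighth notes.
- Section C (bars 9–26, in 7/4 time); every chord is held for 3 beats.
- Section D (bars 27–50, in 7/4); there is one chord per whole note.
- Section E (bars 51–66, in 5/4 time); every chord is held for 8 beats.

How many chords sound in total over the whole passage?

174 chords

A: 4·4 = 16 beats, 16/0.5 = 32 chords.
B: 4·6 = 24 beats, 24/0.5 = 48 chords.
C: 18·7 = 126 beats, 126/3 = 42 chords.
D: 24·7 = 168 beats, 168/4 = 42 chords.
E: 16·5 = 80 beats, 80/8 = 10 chords.
Total: 32 + 48 + 42 + 42 + 10 = 174.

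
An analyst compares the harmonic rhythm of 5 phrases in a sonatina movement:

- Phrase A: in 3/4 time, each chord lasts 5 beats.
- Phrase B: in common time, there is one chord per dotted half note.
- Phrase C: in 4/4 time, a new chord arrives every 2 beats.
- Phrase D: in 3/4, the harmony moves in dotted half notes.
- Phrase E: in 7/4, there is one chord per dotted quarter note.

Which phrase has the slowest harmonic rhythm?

A: 3/5 = 0.6 chords/bar.
B: 4/3 = 4/3 chords/bar.
C: 4/2 = 2 chords/bar.
D: 3/3 = 1 chord/bar.
E: 7/1.5 = 14/3 chords/bar.
Slowest is A at 0.6 chords/bar.

Phrase A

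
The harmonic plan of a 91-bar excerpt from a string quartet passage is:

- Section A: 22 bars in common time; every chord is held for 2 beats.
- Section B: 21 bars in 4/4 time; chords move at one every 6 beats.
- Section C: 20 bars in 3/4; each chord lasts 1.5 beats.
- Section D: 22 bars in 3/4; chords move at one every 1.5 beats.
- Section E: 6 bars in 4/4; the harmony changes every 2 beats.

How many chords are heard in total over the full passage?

154 chords

A has 88 beats and chords last 2 each, so 44 chords.
B has 84 beats and chords last 6 each, so 14 chords.
C has 60 beats and chords last 1.5 each, so 40 chords.
D has 66 beats and chords last 1.5 each, so 44 chords.
E has 24 beats and chords last 2 each, so 12 chords.
Total: 44 + 14 + 40 + 44 + 12 = 154.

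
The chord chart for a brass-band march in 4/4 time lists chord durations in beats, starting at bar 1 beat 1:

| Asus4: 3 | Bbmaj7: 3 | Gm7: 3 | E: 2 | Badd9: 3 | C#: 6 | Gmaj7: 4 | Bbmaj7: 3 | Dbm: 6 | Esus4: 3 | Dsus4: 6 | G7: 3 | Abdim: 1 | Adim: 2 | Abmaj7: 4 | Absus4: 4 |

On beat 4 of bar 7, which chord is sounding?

Beat 4 of bar 7 is beat (7−1)×4 + 4 = 28 overall.
Running totals: Asus4 ends at 3, Bbmaj7 ends at 6, Gm7 ends at 9, E ends at 11, Badd9 ends at 14, C# ends at 20, Gmaj7 ends at 24, Bbmaj7 ends at 27, Dbm ends at 33.
Beat 28 falls within Dbm.

Dbm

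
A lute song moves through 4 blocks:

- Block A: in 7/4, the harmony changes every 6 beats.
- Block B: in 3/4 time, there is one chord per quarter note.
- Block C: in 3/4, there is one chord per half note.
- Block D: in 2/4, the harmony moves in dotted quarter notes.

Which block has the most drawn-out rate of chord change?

A: 7/6 = 7/6 chords/bar.
B: 3/1 = 3 chords/bar.
C: 3/2 = 1.5 chords/bar.
D: 2/1.5 = 4/3 chords/bar.
Slowest is A at 7/6 chords/bar.

Block A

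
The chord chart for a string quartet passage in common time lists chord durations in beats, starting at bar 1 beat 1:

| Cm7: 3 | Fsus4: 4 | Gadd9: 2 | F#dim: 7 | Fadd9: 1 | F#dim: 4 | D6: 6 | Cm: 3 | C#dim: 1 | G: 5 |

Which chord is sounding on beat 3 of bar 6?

D6

Beat 3 of bar 6 is beat (6−1)×4 + 3 = 23 overall.
Running totals: Cm7 ends at 3, Fsus4 ends at 7, Gadd9 ends at 9, F#dim ends at 16, Fadd9 ends at 17, F#dim ends at 21, D6 ends at 27.
Beat 23 falls within D6.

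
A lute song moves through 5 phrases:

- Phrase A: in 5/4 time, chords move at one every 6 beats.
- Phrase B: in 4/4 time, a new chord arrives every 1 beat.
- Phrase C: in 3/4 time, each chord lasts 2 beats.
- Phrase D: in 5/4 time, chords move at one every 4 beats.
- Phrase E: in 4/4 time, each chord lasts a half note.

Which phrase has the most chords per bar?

A: each chord is 6 beats in 5/4, so 5/6 per bar.
B: each chord is 1 beat in 4/4, so 4 per bar.
C: each chord is 2 beats in 3/4, so 1.5 per bar.
D: each chord is 4 beats in 5/4, so 1.25 per bar.
E: each chord is 2 beats in 4/4, so 2 per bar.
Fastest is B at 4 chords/bar.

Phrase B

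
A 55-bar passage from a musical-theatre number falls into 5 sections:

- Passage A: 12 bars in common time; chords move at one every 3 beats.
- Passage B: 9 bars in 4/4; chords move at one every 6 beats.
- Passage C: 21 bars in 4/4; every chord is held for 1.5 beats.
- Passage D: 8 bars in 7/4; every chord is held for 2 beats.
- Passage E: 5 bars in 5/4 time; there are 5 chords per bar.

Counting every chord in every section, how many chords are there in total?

A: 12·4 = 48 beats, 48/3 = 16 chords.
B: 9·4 = 36 beats, 36/6 = 6 chords.
C: 21·4 = 84 beats, 84/1.5 = 56 chords.
D: 8·7 = 56 beats, 56/2 = 28 chords.
E: 5·5 = 25 beats, 25/1 = 25 chords.
Total: 16 + 6 + 56 + 28 + 25 = 131.

131 chords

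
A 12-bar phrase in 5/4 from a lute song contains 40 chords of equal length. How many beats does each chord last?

12 bars × 5 beats/bar = 60 beats total.
60 beats ÷ 40 chords = 1.5 beats per chord.
(That is a dotted quarter note.)

1.5 beats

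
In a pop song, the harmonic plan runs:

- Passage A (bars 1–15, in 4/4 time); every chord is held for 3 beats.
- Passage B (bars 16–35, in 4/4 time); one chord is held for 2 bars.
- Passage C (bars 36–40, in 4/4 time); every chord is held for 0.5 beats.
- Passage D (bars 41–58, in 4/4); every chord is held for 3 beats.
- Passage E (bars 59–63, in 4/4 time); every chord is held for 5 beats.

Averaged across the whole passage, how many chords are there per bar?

A: 15 bars of 4 beats is 60 beats; at 3 beats each that's 20 chords.
B: 20 bars of 4 beats is 80 beats; at 8 beats each that's 10 chords.
C: 5 bars of 4 beats is 20 beats; at 0.5 beats each that's 40 chords.
D: 18 bars of 4 beats is 72 beats; at 3 beats each that's 24 chords.
E: 5 bars of 4 beats is 20 beats; at 5 beats each that's 4 chords.
Overall: 98 chords over 63 bars → 98/63 = 14/9 chords per bar.

14/9 chords per bar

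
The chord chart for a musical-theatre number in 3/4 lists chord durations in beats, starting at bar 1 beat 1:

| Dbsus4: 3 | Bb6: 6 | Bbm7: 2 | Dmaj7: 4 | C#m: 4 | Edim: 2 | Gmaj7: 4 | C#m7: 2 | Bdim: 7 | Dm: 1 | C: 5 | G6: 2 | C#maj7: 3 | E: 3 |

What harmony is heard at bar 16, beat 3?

Beat 3 of bar 16 is beat (16−1)×3 + 3 = 48 overall.
Running totals: Dbsus4 ends at 3, Bb6 ends at 9, Bbm7 ends at 11, Dmaj7 ends at 15, C#m ends at 19, Edim ends at 21, Gmaj7 ends at 25, C#m7 ends at 27, Bdim ends at 34, Dm ends at 35, C ends at 40, G6 ends at 42, C#maj7 ends at 45, E ends at 48.
Beat 48 falls within E.

E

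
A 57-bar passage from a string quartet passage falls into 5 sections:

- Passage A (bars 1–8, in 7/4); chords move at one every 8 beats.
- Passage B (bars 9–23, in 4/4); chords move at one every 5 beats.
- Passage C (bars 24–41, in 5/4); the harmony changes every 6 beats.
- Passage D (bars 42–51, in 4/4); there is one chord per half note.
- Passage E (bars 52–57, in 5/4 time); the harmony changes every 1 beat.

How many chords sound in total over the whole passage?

A: 8·7 = 56 beats, 56/8 = 7 chords.
B: 15·4 = 60 beats, 60/5 = 12 chords.
C: 18·5 = 90 beats, 90/6 = 15 chords.
D: 10·4 = 40 beats, 40/2 = 20 chords.
E: 6·5 = 30 beats, 30/1 = 30 chords.
Total: 7 + 12 + 15 + 20 + 30 = 84.

84 chords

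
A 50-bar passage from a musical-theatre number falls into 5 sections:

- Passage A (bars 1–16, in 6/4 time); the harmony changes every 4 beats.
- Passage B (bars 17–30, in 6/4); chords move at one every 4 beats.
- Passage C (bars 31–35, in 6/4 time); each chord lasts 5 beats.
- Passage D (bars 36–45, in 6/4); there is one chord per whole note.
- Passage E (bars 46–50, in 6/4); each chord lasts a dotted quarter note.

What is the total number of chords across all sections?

A has 96 beats and chords last 4 each, so 24 chords.
B has 84 beats and chords last 4 each, so 21 chords.
C has 30 beats and chords last 5 each, so 6 chords.
D has 60 beats and chords last 4 each, so 15 chords.
E has 30 beats and chords last 1.5 each, so 20 chords.
Total: 24 + 21 + 6 + 15 + 20 = 86.

86 chords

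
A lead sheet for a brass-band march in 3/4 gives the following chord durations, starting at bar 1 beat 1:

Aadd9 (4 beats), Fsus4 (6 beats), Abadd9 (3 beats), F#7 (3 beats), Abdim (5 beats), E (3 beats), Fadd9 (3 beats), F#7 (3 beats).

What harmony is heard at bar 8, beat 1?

Beat 1 of bar 8 is beat (8−1)×3 + 1 = 22 overall.
Running totals: Aadd9 ends at 4, Fsus4 ends at 10, Abadd9 ends at 13, F#7 ends at 16, Abdim ends at 21, E ends at 24.
Beat 22 falls within E.

E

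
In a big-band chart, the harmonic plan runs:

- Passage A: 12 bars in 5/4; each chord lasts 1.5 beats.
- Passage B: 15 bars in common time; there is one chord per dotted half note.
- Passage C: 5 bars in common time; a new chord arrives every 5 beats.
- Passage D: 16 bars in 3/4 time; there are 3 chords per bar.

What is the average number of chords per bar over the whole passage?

A: 12 × 5 = 60 beats ÷ 1.5 = 40 chords.
B: 15 × 4 = 60 beats ÷ 3 = 20 chords.
C: 5 × 4 = 20 beats ÷ 5 = 4 chords.
D: 16 × 3 = 48 beats ÷ 1 = 48 chords.
Overall: 112 chords over 48 bars → 112/48 = 7/3 chords per bar.

7/3 chords per bar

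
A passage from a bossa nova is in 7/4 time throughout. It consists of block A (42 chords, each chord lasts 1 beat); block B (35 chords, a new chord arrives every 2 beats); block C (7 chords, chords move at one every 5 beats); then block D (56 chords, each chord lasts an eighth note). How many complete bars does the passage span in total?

25 bars

A: 42 × 1 = 42 beats = 6 bars.
B: 35 × 2 = 70 beats = 10 bars.
C: 7 × 5 = 35 beats = 5 bars.
D: 56 × 0.5 = 28 beats = 4 bars.
Total: 6 + 10 + 5 + 4 = 25 bars.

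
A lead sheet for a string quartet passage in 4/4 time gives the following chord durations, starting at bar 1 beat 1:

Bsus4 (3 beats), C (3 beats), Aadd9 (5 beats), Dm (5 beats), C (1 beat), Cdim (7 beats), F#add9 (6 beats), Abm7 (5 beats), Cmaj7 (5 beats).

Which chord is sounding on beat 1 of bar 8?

F#add9

Beat 1 of bar 8 is beat (8−1)×4 + 1 = 29 overall.
Running totals: Bsus4 ends at 3, C ends at 6, Aadd9 ends at 11, Dm ends at 16, C ends at 17, Cdim ends at 24, F#add9 ends at 30.
Beat 29 falls within F#add9.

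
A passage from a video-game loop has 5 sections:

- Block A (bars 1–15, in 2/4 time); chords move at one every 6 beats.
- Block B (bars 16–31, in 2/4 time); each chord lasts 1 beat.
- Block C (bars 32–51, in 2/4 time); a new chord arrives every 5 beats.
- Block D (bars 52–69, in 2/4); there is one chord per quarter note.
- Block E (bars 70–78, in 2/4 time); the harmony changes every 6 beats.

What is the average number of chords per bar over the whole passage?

14/13 chords per bar

A: 15 bars of 2 beats is 30 beats; at 6 beats each that's 5 chords.
B: 16 bars of 2 beats is 32 beats; at 1 beat each that's 32 chords.
C: 20 bars of 2 beats is 40 beats; at 5 beats each that's 8 chords.
D: 18 bars of 2 beats is 36 beats; at 1 beat each that's 36 chords.
E: 9 bars of 2 beats is 18 beats; at 6 beats each that's 3 chords.
Overall: 84 chords over 78 bars → 84/78 = 14/13 chords per bar.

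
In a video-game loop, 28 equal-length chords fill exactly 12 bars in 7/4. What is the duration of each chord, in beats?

3 beats

12 bars × 7 beats/bar = 84 beats total.
84 beats ÷ 28 chords = 3 beats per chord.
(That is a dotted half note.)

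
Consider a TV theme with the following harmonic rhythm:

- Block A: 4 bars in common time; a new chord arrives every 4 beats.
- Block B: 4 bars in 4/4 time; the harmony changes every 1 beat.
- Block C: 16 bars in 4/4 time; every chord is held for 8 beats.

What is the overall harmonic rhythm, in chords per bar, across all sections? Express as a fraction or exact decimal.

7/6 chords per bar

A: 4 × 4 = 16 beats ÷ 4 = 4 chords.
B: 4 × 4 = 16 beats ÷ 1 = 16 chords.
C: 16 × 4 = 64 beats ÷ 8 = 8 chords.
Overall: 28 chords over 24 bars → 28/24 = 7/6 chords per bar.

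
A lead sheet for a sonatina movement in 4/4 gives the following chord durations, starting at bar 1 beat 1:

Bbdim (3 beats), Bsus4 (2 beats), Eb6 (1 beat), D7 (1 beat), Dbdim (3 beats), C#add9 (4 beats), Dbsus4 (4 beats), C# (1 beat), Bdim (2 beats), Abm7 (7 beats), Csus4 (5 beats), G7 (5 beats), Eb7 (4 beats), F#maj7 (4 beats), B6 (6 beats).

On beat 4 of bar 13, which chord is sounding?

B6

Beat 4 of bar 13 is beat (13−1)×4 + 4 = 52 overall.
Running totals: Bbdim ends at 3, Bsus4 ends at 5, Eb6 ends at 6, D7 ends at 7, Dbdim ends at 10, C#add9 ends at 14, Dbsus4 ends at 18, C# ends at 19, Bdim ends at 21, Abm7 ends at 28, Csus4 ends at 33, G7 ends at 38, Eb7 ends at 42, F#maj7 ends at 46, B6 ends at 52.
Beat 52 falls within B6.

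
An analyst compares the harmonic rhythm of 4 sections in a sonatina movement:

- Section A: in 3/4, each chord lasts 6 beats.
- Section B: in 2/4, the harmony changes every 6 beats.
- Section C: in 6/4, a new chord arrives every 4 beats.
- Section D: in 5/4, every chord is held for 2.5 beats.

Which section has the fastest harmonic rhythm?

Section D

A: 3 beats/bar ÷ 6 beats/chord = 0.5 chords/bar.
B: 2 beats/bar ÷ 6 beats/chord = 1/3 chords/bar.
C: 6 beats/bar ÷ 4 beats/chord = 1.5 chords/bar.
D: 5 beats/bar ÷ 2.5 beats/chord = 2 chords/bar.
Fastest is D at 2 chords/bar.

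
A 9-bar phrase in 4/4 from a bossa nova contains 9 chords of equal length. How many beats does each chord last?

4 beats

9 bars × 4 beats/bar = 36 beats total.
36 beats ÷ 9 chords = 4 beats per chord.
(That is a whole note.)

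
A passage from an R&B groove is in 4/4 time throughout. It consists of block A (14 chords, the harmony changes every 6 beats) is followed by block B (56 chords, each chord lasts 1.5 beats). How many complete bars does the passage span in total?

42 bars

A: 14 × 6 = 84 beats = 21 bars.
B: 56 × 1.5 = 84 beats = 21 bars.
Total: 21 + 21 = 42 bars.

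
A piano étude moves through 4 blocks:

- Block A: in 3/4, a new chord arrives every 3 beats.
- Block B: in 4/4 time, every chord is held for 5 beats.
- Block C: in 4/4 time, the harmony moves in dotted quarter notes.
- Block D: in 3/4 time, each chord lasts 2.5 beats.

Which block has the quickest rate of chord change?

A: 3 beats/bar ÷ 3 beats/chord = 1 chord/bar.
B: 4 beats/bar ÷ 5 beats/chord = 0.8 chords/bar.
C: 4 beats/bar ÷ 1.5 beats/chord = 8/3 chords/bar.
D: 3 beats/bar ÷ 2.5 beats/chord = 1.2 chords/bar.
Fastest is C at 8/3 chords/bar.

Block C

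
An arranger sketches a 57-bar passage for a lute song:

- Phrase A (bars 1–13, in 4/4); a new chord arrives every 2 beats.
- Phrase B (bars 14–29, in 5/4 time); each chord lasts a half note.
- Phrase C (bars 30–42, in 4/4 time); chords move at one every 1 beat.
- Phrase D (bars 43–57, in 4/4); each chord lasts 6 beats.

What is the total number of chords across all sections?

A has 52 beats and chords last 2 each, so 26 chords.
B has 80 beats and chords last 2 each, so 40 chords.
C has 52 beats and chords last 1 each, so 52 chords.
D has 60 beats and chords last 6 each, so 10 chords.
Total: 26 + 40 + 52 + 10 = 128.

128 chords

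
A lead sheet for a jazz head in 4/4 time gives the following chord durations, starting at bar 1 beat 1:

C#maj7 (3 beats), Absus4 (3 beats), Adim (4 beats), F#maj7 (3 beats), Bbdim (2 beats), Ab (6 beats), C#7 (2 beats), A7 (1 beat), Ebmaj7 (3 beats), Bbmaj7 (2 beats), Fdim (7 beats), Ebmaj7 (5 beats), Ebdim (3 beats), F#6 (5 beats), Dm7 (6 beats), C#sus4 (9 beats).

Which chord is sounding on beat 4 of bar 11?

Ebdim

Beat 4 of bar 11 is beat (11−1)×4 + 4 = 44 overall.
Running totals: C#maj7 ends at 3, Absus4 ends at 6, Adim ends at 10, F#maj7 ends at 13, Bbdim ends at 15, Ab ends at 21, C#7 ends at 23, A7 ends at 24, Ebmaj7 ends at 27, Bbmaj7 ends at 29, Fdim ends at 36, Ebmaj7 ends at 41, Ebdim ends at 44.
Beat 44 falls within Ebdim.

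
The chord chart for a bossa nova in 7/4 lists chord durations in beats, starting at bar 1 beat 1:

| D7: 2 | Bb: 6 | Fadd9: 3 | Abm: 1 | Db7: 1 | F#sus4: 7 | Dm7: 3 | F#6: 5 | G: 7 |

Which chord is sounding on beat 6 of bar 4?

F#6

Beat 6 of bar 4 is beat (4−1)×7 + 6 = 27 overall.
Running totals: D7 ends at 2, Bb ends at 8, Fadd9 ends at 11, Abm ends at 12, Db7 ends at 13, F#sus4 ends at 20, Dm7 ends at 23, F#6 ends at 28.
Beat 27 falls within F#6.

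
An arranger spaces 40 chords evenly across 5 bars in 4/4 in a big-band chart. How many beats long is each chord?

0.5 beats

5 bars × 4 beats/bar = 20 beats total.
20 beats ÷ 40 chords = 0.5 beats per chord.
(That is an eighth note.)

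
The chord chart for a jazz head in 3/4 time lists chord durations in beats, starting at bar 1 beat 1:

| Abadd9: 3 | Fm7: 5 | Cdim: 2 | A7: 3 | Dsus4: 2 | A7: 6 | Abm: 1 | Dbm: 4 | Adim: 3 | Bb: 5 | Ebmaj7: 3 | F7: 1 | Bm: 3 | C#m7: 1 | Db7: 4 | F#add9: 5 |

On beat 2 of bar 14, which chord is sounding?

Beat 2 of bar 14 is beat (14−1)×3 + 2 = 41 overall.
Running totals: Abadd9 ends at 3, Fm7 ends at 8, Cdim ends at 10, A7 ends at 13, Dsus4 ends at 15, A7 ends at 21, Abm ends at 22, Dbm ends at 26, Adim ends at 29, Bb ends at 34, Ebmaj7 ends at 37, F7 ends at 38, Bm ends at 41.
Beat 41 falls within Bm.

Bm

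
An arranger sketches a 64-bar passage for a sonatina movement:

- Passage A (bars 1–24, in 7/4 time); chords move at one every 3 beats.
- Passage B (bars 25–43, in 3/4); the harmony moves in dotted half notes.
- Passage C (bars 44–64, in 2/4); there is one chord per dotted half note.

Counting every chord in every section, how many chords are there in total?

89 chords

A: 24 bars × 7 beats = 168 beats; 3 beats/chord → 56 chords.
B: 19 bars × 3 beats = 57 beats; 3 beats/chord → 19 chords.
C: 21 bars × 2 beats = 42 beats; 3 beats/chord → 14 chords.
Total: 56 + 19 + 14 = 89.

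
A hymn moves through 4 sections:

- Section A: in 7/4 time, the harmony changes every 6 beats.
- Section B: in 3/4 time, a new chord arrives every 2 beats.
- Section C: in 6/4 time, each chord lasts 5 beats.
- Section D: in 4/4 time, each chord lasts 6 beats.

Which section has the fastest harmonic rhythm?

A: 7/6 = 7/6 chords/bar.
B: 3/2 = 1.5 chords/bar.
C: 6/5 = 1.2 chords/bar.
D: 4/6 = 2/3 chords/bar.
Fastest is B at 1.5 chords/bar.

Section B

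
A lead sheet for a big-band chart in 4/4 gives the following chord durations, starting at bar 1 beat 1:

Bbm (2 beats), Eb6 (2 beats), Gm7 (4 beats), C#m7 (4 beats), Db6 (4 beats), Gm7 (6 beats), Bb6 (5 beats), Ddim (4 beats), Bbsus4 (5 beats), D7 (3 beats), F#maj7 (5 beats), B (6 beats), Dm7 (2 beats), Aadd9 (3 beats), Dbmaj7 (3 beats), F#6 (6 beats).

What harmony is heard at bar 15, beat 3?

F#6

Beat 3 of bar 15 is beat (15−1)×4 + 3 = 59 overall.
Running totals: Bbm ends at 2, Eb6 ends at 4, Gm7 ends at 8, C#m7 ends at 12, Db6 ends at 16, Gm7 ends at 22, Bb6 ends at 27, Ddim ends at 31, Bbsus4 ends at 36, D7 ends at 39, F#maj7 ends at 44, B ends at 50, Dm7 ends at 52, Aadd9 ends at 55, Dbmaj7 ends at 58, F#6 ends at 64.
Beat 59 falls within F#6.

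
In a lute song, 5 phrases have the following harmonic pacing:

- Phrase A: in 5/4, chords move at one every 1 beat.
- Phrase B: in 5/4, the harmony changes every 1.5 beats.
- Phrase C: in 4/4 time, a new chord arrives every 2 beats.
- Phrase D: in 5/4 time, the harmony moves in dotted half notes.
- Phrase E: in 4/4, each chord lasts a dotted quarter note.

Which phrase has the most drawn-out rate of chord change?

Phrase D

A: each chord is 1 beat in 5/4, so 5 per bar.
B: each chord is 1.5 beats in 5/4, so 10/3 per bar.
C: each chord is 2 beats in 4/4, so 2 per bar.
D: each chord is 3 beats in 5/4, so 5/3 per bar.
E: each chord is 1.5 beats in 4/4, so 8/3 per bar.
Slowest is D at 5/3 chords/bar.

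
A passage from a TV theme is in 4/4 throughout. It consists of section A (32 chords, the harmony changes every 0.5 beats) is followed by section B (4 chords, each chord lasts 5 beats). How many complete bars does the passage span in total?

A: 32 × 0.5 = 16 beats = 4 bars.
B: 4 × 5 = 20 beats = 5 bars.
Total: 4 + 5 = 9 bars.

9 bars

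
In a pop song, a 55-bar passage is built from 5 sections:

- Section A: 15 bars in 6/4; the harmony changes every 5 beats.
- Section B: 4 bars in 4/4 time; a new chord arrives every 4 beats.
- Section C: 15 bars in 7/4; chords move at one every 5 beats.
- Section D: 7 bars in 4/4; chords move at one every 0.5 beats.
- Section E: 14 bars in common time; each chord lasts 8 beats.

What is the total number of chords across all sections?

A: 15·6 = 90 beats, 90/5 = 18 chords.
B: 4·4 = 16 beats, 16/4 = 4 chords.
C: 15·7 = 105 beats, 105/5 = 21 chords.
D: 7·4 = 28 beats, 28/0.5 = 56 chords.
E: 14·4 = 56 beats, 56/8 = 7 chords.
Total: 18 + 4 + 21 + 56 + 7 = 106.

106 chords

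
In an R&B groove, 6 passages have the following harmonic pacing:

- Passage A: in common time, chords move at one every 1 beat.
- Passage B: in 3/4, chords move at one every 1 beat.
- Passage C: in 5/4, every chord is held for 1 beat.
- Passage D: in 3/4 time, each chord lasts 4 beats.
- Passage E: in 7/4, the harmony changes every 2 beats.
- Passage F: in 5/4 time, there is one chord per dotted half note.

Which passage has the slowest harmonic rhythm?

A: 4/1 = 4 chords/bar.
B: 3/1 = 3 chords/bar.
C: 5/1 = 5 chords/bar.
D: 3/4 = 0.75 chords/bar.
E: 7/2 = 3.5 chords/bar.
F: 5/3 = 5/3 chords/bar.
Slowest is D at 0.75 chords/bar.

Passage D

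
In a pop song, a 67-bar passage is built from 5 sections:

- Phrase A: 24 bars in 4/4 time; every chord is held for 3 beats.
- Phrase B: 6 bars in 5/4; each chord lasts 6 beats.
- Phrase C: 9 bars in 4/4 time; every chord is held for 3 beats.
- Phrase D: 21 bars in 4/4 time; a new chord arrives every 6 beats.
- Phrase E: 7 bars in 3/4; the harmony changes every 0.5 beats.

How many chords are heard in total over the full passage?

A has 96 beats and chords last 3 each, so 32 chords.
B has 30 beats and chords last 6 each, so 5 chords.
C has 36 beats and chords last 3 each, so 12 chords.
D has 84 beats and chords last 6 each, so 14 chords.
E has 21 beats and chords last 0.5 each, so 42 chords.
Total: 32 + 5 + 12 + 14 + 42 = 105.

105 chords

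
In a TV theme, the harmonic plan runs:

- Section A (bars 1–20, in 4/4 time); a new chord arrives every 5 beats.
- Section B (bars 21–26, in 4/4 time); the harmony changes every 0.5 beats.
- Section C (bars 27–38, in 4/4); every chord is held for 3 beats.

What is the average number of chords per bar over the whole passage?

A: 20 × 4 = 80 beats ÷ 5 = 16 chords.
B: 6 × 4 = 24 beats ÷ 0.5 = 48 chords.
C: 12 × 4 = 48 beats ÷ 3 = 16 chords.
Overall: 80 chords over 38 bars → 80/38 = 40/19 chords per bar.

40/19 chords per bar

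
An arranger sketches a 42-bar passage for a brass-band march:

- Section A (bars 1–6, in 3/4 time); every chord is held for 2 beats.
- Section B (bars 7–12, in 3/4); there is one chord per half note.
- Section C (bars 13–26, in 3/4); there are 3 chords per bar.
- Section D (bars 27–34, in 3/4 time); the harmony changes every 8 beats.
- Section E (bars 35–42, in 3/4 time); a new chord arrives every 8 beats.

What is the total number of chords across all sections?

66 chords

A has 18 beats and chords last 2 each, so 9 chords.
B has 18 beats and chords last 2 each, so 9 chords.
C has 42 beats and chords last 1 each, so 42 chords.
D has 24 beats and chords last 8 each, so 3 chords.
E has 24 beats and chords last 8 each, so 3 chords.
Total: 9 + 9 + 42 + 3 + 3 = 66.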